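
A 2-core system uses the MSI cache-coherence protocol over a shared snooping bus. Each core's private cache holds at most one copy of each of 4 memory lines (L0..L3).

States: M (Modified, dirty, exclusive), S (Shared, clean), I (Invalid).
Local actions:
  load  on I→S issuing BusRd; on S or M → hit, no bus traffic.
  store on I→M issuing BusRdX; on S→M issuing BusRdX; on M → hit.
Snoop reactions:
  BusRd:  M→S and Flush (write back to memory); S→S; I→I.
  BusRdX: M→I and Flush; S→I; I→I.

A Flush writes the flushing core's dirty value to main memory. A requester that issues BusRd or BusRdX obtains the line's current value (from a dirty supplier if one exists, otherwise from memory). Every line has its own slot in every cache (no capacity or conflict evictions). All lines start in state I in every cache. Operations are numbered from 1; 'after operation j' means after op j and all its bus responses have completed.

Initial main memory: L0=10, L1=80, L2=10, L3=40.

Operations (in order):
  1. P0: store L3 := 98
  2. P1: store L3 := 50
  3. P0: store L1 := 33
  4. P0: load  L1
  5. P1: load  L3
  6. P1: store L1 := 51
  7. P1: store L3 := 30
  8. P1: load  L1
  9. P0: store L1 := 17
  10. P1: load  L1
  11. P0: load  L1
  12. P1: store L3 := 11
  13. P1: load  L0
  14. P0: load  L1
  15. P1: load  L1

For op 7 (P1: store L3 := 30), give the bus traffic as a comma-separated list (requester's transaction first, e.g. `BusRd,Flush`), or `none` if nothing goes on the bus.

  op1 P0: store L3 := 98 → M/I on L3; bus BusRdX; mem=40
  op2 P1: store L3 := 50 → I/M on L3; bus BusRdX Flush; mem=98
  op3 P0: store L1 := 33 → M/I on L1; bus BusRdX; mem=80
  op4 P0: load  L1 → M/I on L1; bus (none); mem=80
  op5 P1: load  L3 → I/M on L3; bus (none); mem=98
  op6 P1: store L1 := 51 → I/M on L1; bus BusRdX Flush; mem=33
  op7 P1: store L3 := 30 → I/M on L3; bus (none); mem=98
  op8 P1: load  L1 → I/M on L1; bus (none); mem=33
  op9 P0: store L1 := 17 → M/I on L1; bus BusRdX Flush; mem=51
  op10 P1: load  L1 → S/S on L1; bus BusRd Flush; mem=17
  op11 P0: load  L1 → S/S on L1; bus (none); mem=17
  op12 P1: store L3 := 11 → I/M on L3; bus (none); mem=98
  op13 P1: load  L0 → I/S on L0; bus BusRd; mem=10
  op14 P0: load  L1 → S/S on L1; bus (none); mem=17
  op15 P1: load  L1 → S/S on L1; bus (none); mem=17

bus = none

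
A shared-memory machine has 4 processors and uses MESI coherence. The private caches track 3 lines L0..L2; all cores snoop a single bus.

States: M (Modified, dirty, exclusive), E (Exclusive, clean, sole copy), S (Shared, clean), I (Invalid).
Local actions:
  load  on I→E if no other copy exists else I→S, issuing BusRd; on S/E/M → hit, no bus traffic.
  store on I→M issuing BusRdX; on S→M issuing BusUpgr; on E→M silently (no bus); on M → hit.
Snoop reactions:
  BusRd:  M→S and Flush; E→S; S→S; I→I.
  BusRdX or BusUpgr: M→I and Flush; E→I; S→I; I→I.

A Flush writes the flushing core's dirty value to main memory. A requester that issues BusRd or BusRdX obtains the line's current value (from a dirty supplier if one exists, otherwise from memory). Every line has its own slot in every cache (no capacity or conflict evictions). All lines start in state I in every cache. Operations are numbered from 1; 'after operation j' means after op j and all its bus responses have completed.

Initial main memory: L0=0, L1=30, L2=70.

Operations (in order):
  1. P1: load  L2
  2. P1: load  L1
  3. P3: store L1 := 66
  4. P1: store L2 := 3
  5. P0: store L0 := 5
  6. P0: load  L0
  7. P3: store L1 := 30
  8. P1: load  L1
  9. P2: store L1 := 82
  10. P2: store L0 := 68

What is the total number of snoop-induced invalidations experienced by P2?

invalidations = 0

  op1 P1: load  L2 → I/E/I/I on L2; bus BusRd; mem=70
  op2 P1: load  L1 → I/E/I/I on L1; bus BusRd; mem=30
  op3 P3: store L1 := 66 → I/I/I/M on L1; bus BusRdX; mem=30
  op4 P1: store L2 := 3 → I/M/I/I on L2; bus (none); mem=70
  op5 P0: store L0 := 5 → M/I/I/I on L0; bus BusRdX; mem=0
  op6 P0: load  L0 → M/I/I/I on L0; bus (none); mem=0
  op7 P3: store L1 := 30 → I/I/I/M on L1; bus (none); mem=30
  op8 P1: load  L1 → I/S/I/S on L1; bus BusRd Flush; mem=30
  op9 P2: store L1 := 82 → I/I/M/I on L1; bus BusRdX; mem=30
  op10 P2: store L0 := 68 → I/I/M/I on L0; bus BusRdX Flush; mem=5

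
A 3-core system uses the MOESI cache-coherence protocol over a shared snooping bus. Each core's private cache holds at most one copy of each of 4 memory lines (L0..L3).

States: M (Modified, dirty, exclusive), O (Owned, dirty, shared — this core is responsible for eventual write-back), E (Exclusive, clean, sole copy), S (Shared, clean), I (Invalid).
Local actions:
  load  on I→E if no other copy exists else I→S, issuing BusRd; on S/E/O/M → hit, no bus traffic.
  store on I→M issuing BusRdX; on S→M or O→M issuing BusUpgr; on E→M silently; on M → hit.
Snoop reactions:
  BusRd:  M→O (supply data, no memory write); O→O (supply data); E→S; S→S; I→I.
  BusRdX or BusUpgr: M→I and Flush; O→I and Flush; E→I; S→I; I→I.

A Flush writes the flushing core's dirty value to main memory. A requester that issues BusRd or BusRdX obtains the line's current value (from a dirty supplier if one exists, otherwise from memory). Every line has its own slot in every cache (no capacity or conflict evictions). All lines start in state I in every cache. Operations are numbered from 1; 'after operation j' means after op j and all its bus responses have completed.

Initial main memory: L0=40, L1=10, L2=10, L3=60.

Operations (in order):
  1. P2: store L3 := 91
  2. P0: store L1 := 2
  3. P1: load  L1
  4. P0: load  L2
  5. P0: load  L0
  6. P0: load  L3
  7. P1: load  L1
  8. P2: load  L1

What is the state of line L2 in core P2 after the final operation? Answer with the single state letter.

state = I

  op1 P2: store L3 := 91 → I/I/M on L3; bus BusRdX; mem=60
  op2 P0: store L1 := 2 → M/I/I on L1; bus BusRdX; mem=10
  op3 P1: load  L1 → O/S/I on L1; bus BusRd; mem=10
  op4 P0: load  L2 → E/I/I on L2; bus BusRd; mem=10
  op5 P0: load  L0 → E/I/I on L0; bus BusRd; mem=40
  op6 P0: load  L3 → S/I/O on L3; bus BusRd; mem=60
  op7 P1: load  L1 → O/S/I on L1; bus (none); mem=10
  op8 P2: load  L1 → O/S/S on L1; bus BusRd; mem=10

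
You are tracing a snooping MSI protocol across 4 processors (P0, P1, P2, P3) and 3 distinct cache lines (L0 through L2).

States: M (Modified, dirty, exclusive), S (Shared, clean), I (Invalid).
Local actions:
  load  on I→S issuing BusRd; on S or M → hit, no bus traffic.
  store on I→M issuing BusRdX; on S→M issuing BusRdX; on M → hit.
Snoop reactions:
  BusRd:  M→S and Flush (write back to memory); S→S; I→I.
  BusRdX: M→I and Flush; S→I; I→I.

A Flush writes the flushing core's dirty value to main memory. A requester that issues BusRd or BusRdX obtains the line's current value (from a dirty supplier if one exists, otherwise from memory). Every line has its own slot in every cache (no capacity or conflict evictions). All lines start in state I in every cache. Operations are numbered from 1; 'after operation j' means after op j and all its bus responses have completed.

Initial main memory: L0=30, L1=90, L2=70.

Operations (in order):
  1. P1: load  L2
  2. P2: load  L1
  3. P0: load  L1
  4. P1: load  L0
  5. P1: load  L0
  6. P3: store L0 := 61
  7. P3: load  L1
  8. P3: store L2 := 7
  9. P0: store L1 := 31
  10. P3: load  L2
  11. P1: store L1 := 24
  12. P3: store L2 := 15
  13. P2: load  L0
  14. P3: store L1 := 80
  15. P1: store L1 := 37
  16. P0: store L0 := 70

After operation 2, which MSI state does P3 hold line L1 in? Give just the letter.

step 1: P1: load  L2  ⟶  ISII  (L2)  txn=BusRd  M[L2]=70
step 2: P2: load  L1  ⟶  IISI  (L1)  txn=BusRd  M[L1]=90
step 3: P0: load  L1  ⟶  SISI  (L1)  txn=BusRd  M[L1]=90
step 4: P1: load  L0  ⟶  ISII  (L0)  txn=BusRd  M[L0]=30
step 5: P1: load  L0  ⟶  ISII  (L0)  txn=∅  M[L0]=30
step 6: P3: store L0 := 61  ⟶  IIIM  (L0)  txn=BusRdX  M[L0]=30
step 7: P3: load  L1  ⟶  SISS  (L1)  txn=BusRd  M[L1]=90
step 8: P3: store L2 := 7  ⟶  IIIM  (L2)  txn=BusRdX  M[L2]=70
step 9: P0: store L1 := 31  ⟶  MIII  (L1)  txn=BusRdX  M[L1]=90
step 10: P3: load  L2  ⟶  IIIM  (L2)  txn=∅  M[L2]=70
step 11: P1: store L1 := 24  ⟶  IMII  (L1)  txn=BusRdX+Flush  M[L1]=31
step 12: P3: store L2 := 15  ⟶  IIIM  (L2)  txn=∅  M[L2]=70
step 13: P2: load  L0  ⟶  IISS  (L0)  txn=BusRd+Flush  M[L0]=61
step 14: P3: store L1 := 80  ⟶  IIIM  (L1)  txn=BusRdX+Flush  M[L1]=24
step 15: P1: store L1 := 37  ⟶  IMII  (L1)  txn=BusRdX+Flush  M[L1]=80
step 16: P0: store L0 := 70  ⟶  MIII  (L0)  txn=BusRdX  M[L0]=61

state = I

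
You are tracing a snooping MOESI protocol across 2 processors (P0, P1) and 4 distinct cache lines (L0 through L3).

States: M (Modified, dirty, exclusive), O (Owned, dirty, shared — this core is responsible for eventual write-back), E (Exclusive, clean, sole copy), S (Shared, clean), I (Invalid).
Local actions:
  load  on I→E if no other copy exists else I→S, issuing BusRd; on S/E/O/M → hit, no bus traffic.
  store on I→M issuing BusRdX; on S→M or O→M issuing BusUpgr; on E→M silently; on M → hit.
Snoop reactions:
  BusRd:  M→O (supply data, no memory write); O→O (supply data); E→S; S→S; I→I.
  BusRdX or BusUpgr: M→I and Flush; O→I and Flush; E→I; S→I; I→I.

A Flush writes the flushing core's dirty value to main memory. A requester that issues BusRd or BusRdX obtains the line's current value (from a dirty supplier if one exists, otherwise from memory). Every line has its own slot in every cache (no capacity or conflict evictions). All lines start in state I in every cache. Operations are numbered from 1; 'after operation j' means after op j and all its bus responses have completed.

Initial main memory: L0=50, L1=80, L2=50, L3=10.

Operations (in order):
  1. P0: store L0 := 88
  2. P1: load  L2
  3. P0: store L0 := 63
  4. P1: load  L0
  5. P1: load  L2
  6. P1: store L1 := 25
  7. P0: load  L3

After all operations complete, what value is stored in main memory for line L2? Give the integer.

memory[L2] = 50

[1] P0: store L0 := 88 | P0:M(88), P1:I | bus: BusRdX
[2] P1: load  L2 | P0:I, P1:E(50) | bus: BusRd
[3] P0: store L0 := 63 | P0:M(63), P1:I | bus: none
[4] P1: load  L0 | P0:O(63), P1:S(63) | bus: BusRd
[5] P1: load  L2 | P0:I, P1:E(50) | bus: none
[6] P1: store L1 := 25 | P0:I, P1:M(25) | bus: BusRdX
[7] P0: load  L3 | P0:E(10), P1:I | bus: BusRd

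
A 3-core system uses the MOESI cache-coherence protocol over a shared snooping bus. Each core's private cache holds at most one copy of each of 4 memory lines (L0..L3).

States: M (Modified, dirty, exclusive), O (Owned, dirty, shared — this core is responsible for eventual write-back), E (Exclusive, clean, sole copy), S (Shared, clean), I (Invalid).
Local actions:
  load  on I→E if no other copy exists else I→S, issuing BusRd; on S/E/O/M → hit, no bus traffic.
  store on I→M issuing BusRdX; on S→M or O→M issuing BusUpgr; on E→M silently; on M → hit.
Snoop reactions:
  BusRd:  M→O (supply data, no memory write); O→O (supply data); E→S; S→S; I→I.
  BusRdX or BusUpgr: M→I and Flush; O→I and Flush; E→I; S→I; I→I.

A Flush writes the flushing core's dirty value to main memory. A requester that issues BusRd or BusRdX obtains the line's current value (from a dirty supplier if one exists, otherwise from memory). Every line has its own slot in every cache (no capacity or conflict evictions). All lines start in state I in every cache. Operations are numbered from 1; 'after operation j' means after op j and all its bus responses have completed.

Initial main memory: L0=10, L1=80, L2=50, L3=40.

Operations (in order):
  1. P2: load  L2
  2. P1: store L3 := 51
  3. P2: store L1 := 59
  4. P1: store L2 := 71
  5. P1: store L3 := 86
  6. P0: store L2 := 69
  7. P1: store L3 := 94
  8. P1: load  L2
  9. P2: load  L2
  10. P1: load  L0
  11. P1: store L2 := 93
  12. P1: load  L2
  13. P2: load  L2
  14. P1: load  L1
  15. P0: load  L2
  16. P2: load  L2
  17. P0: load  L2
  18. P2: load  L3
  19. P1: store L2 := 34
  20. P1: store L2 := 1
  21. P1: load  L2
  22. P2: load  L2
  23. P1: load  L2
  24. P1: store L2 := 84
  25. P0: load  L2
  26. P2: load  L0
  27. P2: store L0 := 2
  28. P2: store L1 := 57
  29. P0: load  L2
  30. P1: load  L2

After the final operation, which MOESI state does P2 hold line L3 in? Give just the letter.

[1] P2: load  L2 | P0:I, P1:I, P2:E(50) | bus: BusRd
[2] P1: store L3 := 51 | P0:I, P1:M(51), P2:I | bus: BusRdX
[3] P2: store L1 := 59 | P0:I, P1:I, P2:M(59) | bus: BusRdX
[4] P1: store L2 := 71 | P0:I, P1:M(71), P2:I | bus: BusRdX
[5] P1: store L3 := 86 | P0:I, P1:M(86), P2:I | bus: none
[6] P0: store L2 := 69 | P0:M(69), P1:I, P2:I | bus: BusRdX,Flush
[7] P1: store L3 := 94 | P0:I, P1:M(94), P2:I | bus: none
[8] P1: load  L2 | P0:O(69), P1:S(69), P2:I | bus: BusRd
[9] P2: load  L2 | P0:O(69), P1:S(69), P2:S(69) | bus: BusRd
[10] P1: load  L0 | P0:I, P1:E(10), P2:I | bus: BusRd
[11] P1: store L2 := 93 | P0:I, P1:M(93), P2:I | bus: BusUpgr,Flush
[12] P1: load  L2 | P0:I, P1:M(93), P2:I | bus: none
[13] P2: load  L2 | P0:I, P1:O(93), P2:S(93) | bus: BusRd
[14] P1: load  L1 | P0:I, P1:S(59), P2:O(59) | bus: BusRd
[15] P0: load  L2 | P0:S(93), P1:O(93), P2:S(93) | bus: BusRd
[16] P2: load  L2 | P0:S(93), P1:O(93), P2:S(93) | bus: none
[17] P0: load  L2 | P0:S(93), P1:O(93), P2:S(93) | bus: none
[18] P2: load  L3 | P0:I, P1:O(94), P2:S(94) | bus: BusRd
[19] P1: store L2 := 34 | P0:I, P1:M(34), P2:I | bus: BusUpgr
[20] P1: store L2 := 1 | P0:I, P1:M(1), P2:I | bus: none
[21] P1: load  L2 | P0:I, P1:M(1), P2:I | bus: none
[22] P2: load  L2 | P0:I, P1:O(1), P2:S(1) | bus: BusRd
[23] P1: load  L2 | P0:I, P1:O(1), P2:S(1) | bus: none
[24] P1: store L2 := 84 | P0:I, P1:M(84), P2:I | bus: BusUpgr
[25] P0: load  L2 | P0:S(84), P1:O(84), P2:I | bus: BusRd
[26] P2: load  L0 | P0:I, P1:S(10), P2:S(10) | bus: BusRd
[27] P2: store L0 := 2 | P0:I, P1:I, P2:M(2) | bus: BusUpgr
[28] P2: store L1 := 57 | P0:I, P1:I, P2:M(57) | bus: BusUpgr
[29] P0: load  L2 | P0:S(84), P1:O(84), P2:I | bus: none
[30] P1: load  L2 | P0:S(84), P1:O(84), P2:I | bus: none

state = S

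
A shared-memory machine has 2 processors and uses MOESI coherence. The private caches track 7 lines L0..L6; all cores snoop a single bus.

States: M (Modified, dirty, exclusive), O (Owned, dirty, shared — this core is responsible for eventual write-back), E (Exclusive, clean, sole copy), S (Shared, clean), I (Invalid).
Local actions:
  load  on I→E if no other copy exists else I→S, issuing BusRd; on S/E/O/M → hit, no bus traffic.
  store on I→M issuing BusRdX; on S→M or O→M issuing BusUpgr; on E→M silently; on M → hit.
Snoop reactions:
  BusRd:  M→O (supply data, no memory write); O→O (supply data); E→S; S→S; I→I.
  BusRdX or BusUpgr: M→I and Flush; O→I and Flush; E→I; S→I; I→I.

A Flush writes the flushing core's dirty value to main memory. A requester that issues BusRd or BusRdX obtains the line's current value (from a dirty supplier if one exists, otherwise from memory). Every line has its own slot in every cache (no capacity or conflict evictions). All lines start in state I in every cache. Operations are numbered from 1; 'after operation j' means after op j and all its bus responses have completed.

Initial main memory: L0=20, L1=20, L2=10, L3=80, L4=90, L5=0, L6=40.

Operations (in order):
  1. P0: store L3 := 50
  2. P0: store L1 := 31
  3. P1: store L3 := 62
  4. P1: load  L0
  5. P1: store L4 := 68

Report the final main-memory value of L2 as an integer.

1. P0: store L3 := 50  bus=[BusRdX]  L3: P0=M P1=I  mem[L3]=80
2. P0: store L1 := 31  bus=[BusRdX]  L1: P0=M P1=I  mem[L1]=20
3. P1: store L3 := 62  bus=[BusRdX,Flush]  L3: P0=I P1=M  mem[L3]=50
4. P1: load  L0  bus=[BusRd]  L0: P0=I P1=E  mem[L0]=20
5. P1: store L4 := 68  bus=[BusRdX]  L4: P0=I P1=M  mem[L4]=90

memory[L2] = 10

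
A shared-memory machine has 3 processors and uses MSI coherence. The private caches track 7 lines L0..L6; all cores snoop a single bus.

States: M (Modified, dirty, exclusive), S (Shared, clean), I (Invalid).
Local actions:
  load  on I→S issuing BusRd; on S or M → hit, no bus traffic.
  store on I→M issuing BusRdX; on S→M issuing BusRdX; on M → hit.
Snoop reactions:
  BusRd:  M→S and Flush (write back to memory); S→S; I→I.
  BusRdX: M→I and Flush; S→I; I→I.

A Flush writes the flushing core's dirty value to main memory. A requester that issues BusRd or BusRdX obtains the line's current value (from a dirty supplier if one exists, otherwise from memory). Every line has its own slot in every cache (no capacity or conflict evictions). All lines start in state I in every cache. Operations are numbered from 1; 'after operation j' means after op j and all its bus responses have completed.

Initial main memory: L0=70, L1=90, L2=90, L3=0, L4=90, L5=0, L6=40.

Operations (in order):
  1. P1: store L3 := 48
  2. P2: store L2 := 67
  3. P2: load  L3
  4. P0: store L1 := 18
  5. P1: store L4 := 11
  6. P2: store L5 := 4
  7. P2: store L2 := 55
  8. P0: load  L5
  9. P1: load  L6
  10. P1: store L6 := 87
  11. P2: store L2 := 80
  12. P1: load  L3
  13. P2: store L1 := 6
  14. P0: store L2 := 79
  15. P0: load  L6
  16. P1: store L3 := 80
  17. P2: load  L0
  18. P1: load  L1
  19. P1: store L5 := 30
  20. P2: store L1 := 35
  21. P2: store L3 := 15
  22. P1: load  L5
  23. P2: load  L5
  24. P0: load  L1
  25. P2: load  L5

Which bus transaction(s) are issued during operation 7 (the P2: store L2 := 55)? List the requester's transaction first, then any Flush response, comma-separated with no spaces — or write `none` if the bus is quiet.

bus = none

step 1: P1: store L3 := 48  ⟶  IMI  (L3)  txn=BusRdX  M[L3]=0
step 2: P2: store L2 := 67  ⟶  IIM  (L2)  txn=BusRdX  M[L2]=90
step 3: P2: load  L3  ⟶  ISS  (L3)  txn=BusRd+Flush  M[L3]=48
step 4: P0: store L1 := 18  ⟶  MII  (L1)  txn=BusRdX  M[L1]=90
step 5: P1: store L4 := 11  ⟶  IMI  (L4)  txn=BusRdX  M[L4]=90
step 6: P2: store L5 := 4  ⟶  IIM  (L5)  txn=BusRdX  M[L5]=0
step 7: P2: store L2 := 55  ⟶  IIM  (L2)  txn=∅  M[L2]=90
step 8: P0: load  L5  ⟶  SIS  (L5)  txn=BusRd+Flush  M[L5]=4
step 9: P1: load  L6  ⟶  ISI  (L6)  txn=BusRd  M[L6]=40
step 10: P1: store L6 := 87  ⟶  IMI  (L6)  txn=BusRdX  M[L6]=40
step 11: P2: store L2 := 80  ⟶  IIM  (L2)  txn=∅  M[L2]=90
step 12: P1: load  L3  ⟶  ISS  (L3)  txn=∅  M[L3]=48
step 13: P2: store L1 := 6  ⟶  IIM  (L1)  txn=BusRdX+Flush  M[L1]=18
step 14: P0: store L2 := 79  ⟶  MII  (L2)  txn=BusRdX+Flush  M[L2]=80
step 15: P0: load  L6  ⟶  SSI  (L6)  txn=BusRd+Flush  M[L6]=87
step 16: P1: store L3 := 80  ⟶  IMI  (L3)  txn=BusRdX  M[L3]=48
step 17: P2: load  L0  ⟶  IIS  (L0)  txn=BusRd  M[L0]=70
step 18: P1: load  L1  ⟶  ISS  (L1)  txn=BusRd+Flush  M[L1]=6
step 19: P1: store L5 := 30  ⟶  IMI  (L5)  txn=BusRdX  M[L5]=4
step 20: P2: store L1 := 35  ⟶  IIM  (L1)  txn=BusRdX  M[L1]=6
step 21: P2: store L3 := 15  ⟶  IIM  (L3)  txn=BusRdX+Flush  M[L3]=80
step 22: P1: load  L5  ⟶  IMI  (L5)  txn=∅  M[L5]=4
step 23: P2: load  L5  ⟶  ISS  (L5)  txn=BusRd+Flush  M[L5]=30
step 24: P0: load  L1  ⟶  SIS  (L1)  txn=BusRd+Flush  M[L1]=35
step 25: P2: load  L5  ⟶  ISS  (L5)  txn=∅  M[L5]=30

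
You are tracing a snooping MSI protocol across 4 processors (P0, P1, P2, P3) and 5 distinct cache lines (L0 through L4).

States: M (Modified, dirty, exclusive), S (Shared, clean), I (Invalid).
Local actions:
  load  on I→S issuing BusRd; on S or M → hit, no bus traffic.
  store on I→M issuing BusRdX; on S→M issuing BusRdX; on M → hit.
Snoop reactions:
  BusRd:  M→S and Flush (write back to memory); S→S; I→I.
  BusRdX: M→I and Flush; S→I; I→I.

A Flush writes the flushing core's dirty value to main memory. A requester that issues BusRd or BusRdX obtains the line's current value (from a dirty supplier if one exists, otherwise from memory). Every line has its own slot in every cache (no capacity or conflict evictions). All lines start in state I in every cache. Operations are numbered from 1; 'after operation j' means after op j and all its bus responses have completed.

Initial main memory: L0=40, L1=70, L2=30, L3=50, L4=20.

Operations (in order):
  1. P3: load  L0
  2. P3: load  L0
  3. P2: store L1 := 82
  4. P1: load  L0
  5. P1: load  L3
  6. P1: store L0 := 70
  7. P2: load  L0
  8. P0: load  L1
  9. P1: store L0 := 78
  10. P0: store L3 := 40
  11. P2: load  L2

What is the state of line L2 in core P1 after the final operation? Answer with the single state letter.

1. P3: load  L0  bus=[BusRd]  L0: P0=I P1=I P2=I P3=S  mem[L0]=40
2. P3: load  L0  bus=[-]  L0: P0=I P1=I P2=I P3=S  mem[L0]=40
3. P2: store L1 := 82  bus=[BusRdX]  L1: P0=I P1=I P2=M P3=I  mem[L1]=70
4. P1: load  L0  bus=[BusRd]  L0: P0=I P1=S P2=I P3=S  mem[L0]=40
5. P1: load  L3  bus=[BusRd]  L3: P0=I P1=S P2=I P3=I  mem[L3]=50
6. P1: store L0 := 70  bus=[BusRdX]  L0: P0=I P1=M P2=I P3=I  mem[L0]=40
7. P2: load  L0  bus=[BusRd,Flush]  L0: P0=I P1=S P2=S P3=I  mem[L0]=70
8. P0: load  L1  bus=[BusRd,Flush]  L1: P0=S P1=I P2=S P3=I  mem[L1]=82
9. P1: store L0 := 78  bus=[BusRdX]  L0: P0=I P1=M P2=I P3=I  mem[L0]=70
10. P0: store L3 := 40  bus=[BusRdX]  L3: P0=M P1=I P2=I P3=I  mem[L3]=50
11. P2: load  L2  bus=[BusRd]  L2: P0=I P1=I P2=S P3=I  mem[L2]=30

state = I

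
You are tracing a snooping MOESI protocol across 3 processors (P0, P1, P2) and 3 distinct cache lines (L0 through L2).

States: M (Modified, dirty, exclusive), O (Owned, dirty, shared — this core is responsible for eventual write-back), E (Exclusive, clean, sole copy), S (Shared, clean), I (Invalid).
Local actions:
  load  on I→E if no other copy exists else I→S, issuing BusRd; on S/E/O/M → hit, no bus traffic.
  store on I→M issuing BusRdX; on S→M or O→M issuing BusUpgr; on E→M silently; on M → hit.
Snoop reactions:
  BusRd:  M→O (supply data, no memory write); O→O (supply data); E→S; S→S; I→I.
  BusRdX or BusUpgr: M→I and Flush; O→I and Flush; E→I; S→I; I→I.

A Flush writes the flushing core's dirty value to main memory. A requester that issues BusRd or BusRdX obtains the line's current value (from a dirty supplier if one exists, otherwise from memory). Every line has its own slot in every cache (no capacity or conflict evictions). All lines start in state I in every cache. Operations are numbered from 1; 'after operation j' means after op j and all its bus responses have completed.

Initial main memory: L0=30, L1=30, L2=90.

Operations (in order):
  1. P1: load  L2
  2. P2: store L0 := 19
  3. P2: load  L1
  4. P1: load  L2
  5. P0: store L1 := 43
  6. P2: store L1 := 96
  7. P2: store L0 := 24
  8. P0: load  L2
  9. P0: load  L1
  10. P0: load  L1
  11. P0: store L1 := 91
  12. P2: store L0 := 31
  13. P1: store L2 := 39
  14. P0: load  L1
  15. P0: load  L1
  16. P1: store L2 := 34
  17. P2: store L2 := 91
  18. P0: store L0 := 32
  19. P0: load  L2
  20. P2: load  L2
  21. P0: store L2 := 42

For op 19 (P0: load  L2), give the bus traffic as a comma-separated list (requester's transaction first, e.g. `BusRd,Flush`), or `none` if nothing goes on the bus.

  op1 P1: load  L2 → I/E/I on L2; bus BusRd; mem=90
  op2 P2: store L0 := 19 → I/I/M on L0; bus BusRdX; mem=30
  op3 P2: load  L1 → I/I/E on L1; bus BusRd; mem=30
  op4 P1: load  L2 → I/E/I on L2; bus (none); mem=90
  op5 P0: store L1 := 43 → M/I/I on L1; bus BusRdX; mem=30
  op6 P2: store L1 := 96 → I/I/M on L1; bus BusRdX Flush; mem=43
  op7 P2: store L0 := 24 → I/I/M on L0; bus (none); mem=30
  op8 P0: load  L2 → S/S/I on L2; bus BusRd; mem=90
  op9 P0: load  L1 → S/I/O on L1; bus BusRd; mem=43
  op10 P0: load  L1 → S/I/O on L1; bus (none); mem=43
  op11 P0: store L1 := 91 → M/I/I on L1; bus BusUpgr Flush; mem=96
  op12 P2: store L0 := 31 → I/I/M on L0; bus (none); mem=30
  op13 P1: store L2 := 39 → I/M/I on L2; bus BusUpgr; mem=90
  op14 P0: load  L1 → M/I/I on L1; bus (none); mem=96
  op15 P0: load  L1 → M/I/I on L1; bus (none); mem=96
  op16 P1: store L2 := 34 → I/M/I on L2; bus (none); mem=90
  op17 P2: store L2 := 91 → I/I/M on L2; bus BusRdX Flush; mem=34
  op18 P0: store L0 := 32 → M/I/I on L0; bus BusRdX Flush; mem=31
  op19 P0: load  L2 → S/I/O on L2; bus BusRd; mem=34
  op20 P2: load  L2 → S/I/O on L2; bus (none); mem=34
  op21 P0: store L2 := 42 → M/I/I on L2; bus BusUpgr Flush; mem=91

bus = BusRd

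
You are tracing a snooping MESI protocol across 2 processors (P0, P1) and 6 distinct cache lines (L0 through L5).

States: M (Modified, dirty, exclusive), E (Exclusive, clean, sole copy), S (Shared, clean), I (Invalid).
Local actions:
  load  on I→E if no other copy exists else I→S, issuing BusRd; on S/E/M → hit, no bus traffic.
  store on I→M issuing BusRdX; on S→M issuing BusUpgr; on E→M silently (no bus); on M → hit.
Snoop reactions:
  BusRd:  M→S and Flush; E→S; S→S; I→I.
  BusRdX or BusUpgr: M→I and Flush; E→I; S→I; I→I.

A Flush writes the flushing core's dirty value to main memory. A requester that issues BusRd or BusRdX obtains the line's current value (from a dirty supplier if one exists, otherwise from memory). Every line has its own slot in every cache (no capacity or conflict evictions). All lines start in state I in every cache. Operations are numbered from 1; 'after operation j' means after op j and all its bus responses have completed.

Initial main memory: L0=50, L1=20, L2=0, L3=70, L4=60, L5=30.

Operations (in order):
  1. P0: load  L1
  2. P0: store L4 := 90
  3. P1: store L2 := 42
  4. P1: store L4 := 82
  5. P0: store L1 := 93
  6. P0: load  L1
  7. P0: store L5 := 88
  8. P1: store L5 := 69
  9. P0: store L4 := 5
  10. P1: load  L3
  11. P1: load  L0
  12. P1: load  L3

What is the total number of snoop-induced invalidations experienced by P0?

invalidations = 2

1. P0: load  L1  bus=[BusRd]  L1: P0=E P1=I  mem[L1]=20
2. P0: store L4 := 90  bus=[BusRdX]  L4: P0=M P1=I  mem[L4]=60
3. P1: store L2 := 42  bus=[BusRdX]  L2: P0=I P1=M  mem[L2]=0
4. P1: store L4 := 82  bus=[BusRdX,Flush]  L4: P0=I P1=M  mem[L4]=90
5. P0: store L1 := 93  bus=[-]  L1: P0=M P1=I  mem[L1]=20
6. P0: load  L1  bus=[-]  L1: P0=M P1=I  mem[L1]=20
7. P0: store L5 := 88  bus=[BusRdX]  L5: P0=M P1=I  mem[L5]=30
8. P1: store L5 := 69  bus=[BusRdX,Flush]  L5: P0=I P1=M  mem[L5]=88
9. P0: store L4 := 5  bus=[BusRdX,Flush]  L4: P0=M P1=I  mem[L4]=82
10. P1: load  L3  bus=[BusRd]  L3: P0=I P1=E  mem[L3]=70
11. P1: load  L0  bus=[BusRd]  L0: P0=I P1=E  mem[L0]=50
12. P1: load  L3  bus=[-]  L3: P0=I P1=E  mem[L3]=70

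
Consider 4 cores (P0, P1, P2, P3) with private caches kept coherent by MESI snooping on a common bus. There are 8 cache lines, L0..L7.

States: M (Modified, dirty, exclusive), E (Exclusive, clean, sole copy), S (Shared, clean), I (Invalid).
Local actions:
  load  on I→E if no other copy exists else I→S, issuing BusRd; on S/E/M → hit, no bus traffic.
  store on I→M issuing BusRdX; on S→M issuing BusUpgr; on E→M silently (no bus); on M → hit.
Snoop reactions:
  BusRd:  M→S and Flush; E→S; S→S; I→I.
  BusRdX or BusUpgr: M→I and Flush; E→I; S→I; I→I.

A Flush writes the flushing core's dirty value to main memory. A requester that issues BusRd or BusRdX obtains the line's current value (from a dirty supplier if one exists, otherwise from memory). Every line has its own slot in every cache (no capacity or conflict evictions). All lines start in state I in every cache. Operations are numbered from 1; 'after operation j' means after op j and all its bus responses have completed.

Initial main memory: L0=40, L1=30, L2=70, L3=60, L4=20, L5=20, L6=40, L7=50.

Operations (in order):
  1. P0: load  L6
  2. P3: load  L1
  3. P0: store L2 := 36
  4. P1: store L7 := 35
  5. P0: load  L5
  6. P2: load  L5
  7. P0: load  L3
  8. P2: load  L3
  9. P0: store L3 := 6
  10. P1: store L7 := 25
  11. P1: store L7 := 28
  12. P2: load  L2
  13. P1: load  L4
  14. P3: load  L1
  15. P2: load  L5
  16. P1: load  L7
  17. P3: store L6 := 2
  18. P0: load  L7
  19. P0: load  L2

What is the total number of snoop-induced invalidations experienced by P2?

invalidations = 1

[1] P0: load  L6 | P0:E(40), P1:I, P2:I, P3:I | bus: BusRd
[2] P3: load  L1 | P0:I, P1:I, P2:I, P3:E(30) | bus: BusRd
[3] P0: store L2 := 36 | P0:M(36), P1:I, P2:I, P3:I | bus: BusRdX
[4] P1: store L7 := 35 | P0:I, P1:M(35), P2:I, P3:I | bus: BusRdX
[5] P0: load  L5 | P0:E(20), P1:I, P2:I, P3:I | bus: BusRd
[6] P2: load  L5 | P0:S(20), P1:I, P2:S(20), P3:I | bus: BusRd
[7] P0: load  L3 | P0:E(60), P1:I, P2:I, P3:I | bus: BusRd
[8] P2: load  L3 | P0:S(60), P1:I, P2:S(60), P3:I | bus: BusRd
[9] P0: store L3 := 6 | P0:M(6), P1:I, P2:I, P3:I | bus: BusUpgr
[10] P1: store L7 := 25 | P0:I, P1:M(25), P2:I, P3:I | bus: none
[11] P1: store L7 := 28 | P0:I, P1:M(28), P2:I, P3:I | bus: none
[12] P2: load  L2 | P0:S(36), P1:I, P2:S(36), P3:I | bus: BusRd,Flush
[13] P1: load  L4 | P0:I, P1:E(20), P2:I, P3:I | bus: BusRd
[14] P3: load  L1 | P0:I, P1:I, P2:I, P3:E(30) | bus: none
[15] P2: load  L5 | P0:S(20), P1:I, P2:S(20), P3:I | bus: none
[16] P1: load  L7 | P0:I, P1:M(28), P2:I, P3:I | bus: none
[17] P3: store L6 := 2 | P0:I, P1:I, P2:I, P3:M(2) | bus: BusRdX
[18] P0: load  L7 | P0:S(28), P1:S(28), P2:I, P3:I | bus: BusRd,Flush
[19] P0: load  L2 | P0:S(36), P1:I, P2:S(36), P3:I | bus: none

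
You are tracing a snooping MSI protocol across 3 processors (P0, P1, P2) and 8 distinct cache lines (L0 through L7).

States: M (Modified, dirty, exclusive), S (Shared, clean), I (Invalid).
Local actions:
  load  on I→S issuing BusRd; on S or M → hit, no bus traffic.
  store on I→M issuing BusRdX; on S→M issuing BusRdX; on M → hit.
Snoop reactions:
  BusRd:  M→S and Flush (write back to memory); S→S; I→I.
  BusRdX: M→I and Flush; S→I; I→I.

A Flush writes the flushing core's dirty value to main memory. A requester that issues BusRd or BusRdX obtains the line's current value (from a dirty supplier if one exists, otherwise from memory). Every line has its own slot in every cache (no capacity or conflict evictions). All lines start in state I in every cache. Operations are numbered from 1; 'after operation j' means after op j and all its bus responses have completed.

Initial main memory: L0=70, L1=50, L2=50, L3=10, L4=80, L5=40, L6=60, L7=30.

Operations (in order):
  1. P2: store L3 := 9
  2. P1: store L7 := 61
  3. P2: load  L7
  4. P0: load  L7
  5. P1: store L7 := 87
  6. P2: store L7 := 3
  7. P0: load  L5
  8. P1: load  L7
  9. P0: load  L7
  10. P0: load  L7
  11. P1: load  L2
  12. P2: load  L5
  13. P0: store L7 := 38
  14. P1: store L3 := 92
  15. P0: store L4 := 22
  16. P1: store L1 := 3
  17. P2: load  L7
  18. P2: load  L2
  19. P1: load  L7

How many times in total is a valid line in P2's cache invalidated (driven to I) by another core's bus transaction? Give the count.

invalidations = 3

[1] P2: store L3 := 9 | P0:I, P1:I, P2:M(9) | bus: BusRdX
[2] P1: store L7 := 61 | P0:I, P1:M(61), P2:I | bus: BusRdX
[3] P2: load  L7 | P0:I, P1:S(61), P2:S(61) | bus: BusRd,Flush
[4] P0: load  L7 | P0:S(61), P1:S(61), P2:S(61) | bus: BusRd
[5] P1: store L7 := 87 | P0:I, P1:M(87), P2:I | bus: BusRdX
[6] P2: store L7 := 3 | P0:I, P1:I, P2:M(3) | bus: BusRdX,Flush
[7] P0: load  L5 | P0:S(40), P1:I, P2:I | bus: BusRd
[8] P1: load  L7 | P0:I, P1:S(3), P2:S(3) | bus: BusRd,Flush
[9] P0: load  L7 | P0:S(3), P1:S(3), P2:S(3) | bus: BusRd
[10] P0: load  L7 | P0:S(3), P1:S(3), P2:S(3) | bus: none
[11] P1: load  L2 | P0:I, P1:S(50), P2:I | bus: BusRd
[12] P2: load  L5 | P0:S(40), P1:I, P2:S(40) | bus: BusRd
[13] P0: store L7 := 38 | P0:M(38), P1:I, P2:I | bus: BusRdX
[14] P1: store L3 := 92 | P0:I, P1:M(92), P2:I | bus: BusRdX,Flush
[15] P0: store L4 := 22 | P0:M(22), P1:I, P2:I | bus: BusRdX
[16] P1: store L1 := 3 | P0:I, P1:M(3), P2:I | bus: BusRdX
[17] P2: load  L7 | P0:S(38), P1:I, P2:S(38) | bus: BusRd,Flush
[18] P2: load  L2 | P0:I, P1:S(50), P2:S(50) | bus: BusRd
[19] P1: load  L7 | P0:S(38), P1:S(38), P2:S(38) | bus: BusRd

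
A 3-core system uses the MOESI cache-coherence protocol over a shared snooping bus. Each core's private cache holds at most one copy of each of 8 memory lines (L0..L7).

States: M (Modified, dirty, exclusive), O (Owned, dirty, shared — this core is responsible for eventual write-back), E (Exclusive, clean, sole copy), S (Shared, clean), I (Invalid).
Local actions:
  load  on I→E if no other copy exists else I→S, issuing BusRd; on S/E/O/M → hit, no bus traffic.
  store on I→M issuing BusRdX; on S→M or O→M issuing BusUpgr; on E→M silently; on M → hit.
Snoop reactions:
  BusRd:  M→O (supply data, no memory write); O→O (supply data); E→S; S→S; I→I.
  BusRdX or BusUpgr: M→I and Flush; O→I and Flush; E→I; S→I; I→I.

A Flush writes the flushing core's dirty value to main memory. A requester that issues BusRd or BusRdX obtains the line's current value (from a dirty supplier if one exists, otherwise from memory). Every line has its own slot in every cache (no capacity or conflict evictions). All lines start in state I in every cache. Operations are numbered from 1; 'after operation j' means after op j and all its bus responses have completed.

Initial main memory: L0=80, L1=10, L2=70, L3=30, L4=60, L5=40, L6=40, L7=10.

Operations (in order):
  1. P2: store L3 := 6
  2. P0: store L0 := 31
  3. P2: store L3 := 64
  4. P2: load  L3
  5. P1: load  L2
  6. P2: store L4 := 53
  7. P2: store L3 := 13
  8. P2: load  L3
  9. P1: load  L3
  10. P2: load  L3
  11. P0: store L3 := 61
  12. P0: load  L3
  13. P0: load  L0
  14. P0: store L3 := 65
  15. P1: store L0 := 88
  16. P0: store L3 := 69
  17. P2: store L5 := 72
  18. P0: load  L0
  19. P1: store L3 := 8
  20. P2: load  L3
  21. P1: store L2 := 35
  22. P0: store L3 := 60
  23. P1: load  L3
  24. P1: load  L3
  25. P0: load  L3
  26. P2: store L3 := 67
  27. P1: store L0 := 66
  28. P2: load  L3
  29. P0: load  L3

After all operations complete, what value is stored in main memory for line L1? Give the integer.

memory[L1] = 10

[1] P2: store L3 := 6 | P0:I, P1:I, P2:M(6) | bus: BusRdX
[2] P0: store L0 := 31 | P0:M(31), P1:I, P2:I | bus: BusRdX
[3] P2: store L3 := 64 | P0:I, P1:I, P2:M(64) | bus: none
[4] P2: load  L3 | P0:I, P1:I, P2:M(64) | bus: none
[5] P1: load  L2 | P0:I, P1:E(70), P2:I | bus: BusRd
[6] P2: store L4 := 53 | P0:I, P1:I, P2:M(53) | bus: BusRdX
[7] P2: store L3 := 13 | P0:I, P1:I, P2:M(13) | bus: none
[8] P2: load  L3 | P0:I, P1:I, P2:M(13) | bus: none
[9] P1: load  L3 | P0:I, P1:S(13), P2:O(13) | bus: BusRd
[10] P2: load  L3 | P0:I, P1:S(13), P2:O(13) | bus: none
[11] P0: store L3 := 61 | P0:M(61), P1:I, P2:I | bus: BusRdX,Flush
[12] P0: load  L3 | P0:M(61), P1:I, P2:I | bus: none
[13] P0: load  L0 | P0:M(31), P1:I, P2:I | bus: none
[14] P0: store L3 := 65 | P0:M(65), P1:I, P2:I | bus: none
[15] P1: store L0 := 88 | P0:I, P1:M(88), P2:I | bus: BusRdX,Flush
[16] P0: store L3 := 69 | P0:M(69), P1:I, P2:I | bus: none
[17] P2: store L5 := 72 | P0:I, P1:I, P2:M(72) | bus: BusRdX
[18] P0: load  L0 | P0:S(88), P1:O(88), P2:I | bus: BusRd
[19] P1: store L3 := 8 | P0:I, P1:M(8), P2:I | bus: BusRdX,Flush
[20] P2: load  L3 | P0:I, P1:O(8), P2:S(8) | bus: BusRd
[21] P1: store L2 := 35 | P0:I, P1:M(35), P2:I | bus: none
[22] P0: store L3 := 60 | P0:M(60), P1:I, P2:I | bus: BusRdX,Flush
[23] P1: load  L3 | P0:O(60), P1:S(60), P2:I | bus: BusRd
[24] P1: load  L3 | P0:O(60), P1:S(60), P2:I | bus: none
[25] P0: load  L3 | P0:O(60), P1:S(60), P2:I | bus: none
[26] P2: store L3 := 67 | P0:I, P1:I, P2:M(67) | bus: BusRdX,Flush
[27] P1: store L0 := 66 | P0:I, P1:M(66), P2:I | bus: BusUpgr
[28] P2: load  L3 | P0:I, P1:I, P2:M(67) | bus: none
[29] P0: load  L3 | P0:S(67), P1:I, P2:O(67) | bus: BusRd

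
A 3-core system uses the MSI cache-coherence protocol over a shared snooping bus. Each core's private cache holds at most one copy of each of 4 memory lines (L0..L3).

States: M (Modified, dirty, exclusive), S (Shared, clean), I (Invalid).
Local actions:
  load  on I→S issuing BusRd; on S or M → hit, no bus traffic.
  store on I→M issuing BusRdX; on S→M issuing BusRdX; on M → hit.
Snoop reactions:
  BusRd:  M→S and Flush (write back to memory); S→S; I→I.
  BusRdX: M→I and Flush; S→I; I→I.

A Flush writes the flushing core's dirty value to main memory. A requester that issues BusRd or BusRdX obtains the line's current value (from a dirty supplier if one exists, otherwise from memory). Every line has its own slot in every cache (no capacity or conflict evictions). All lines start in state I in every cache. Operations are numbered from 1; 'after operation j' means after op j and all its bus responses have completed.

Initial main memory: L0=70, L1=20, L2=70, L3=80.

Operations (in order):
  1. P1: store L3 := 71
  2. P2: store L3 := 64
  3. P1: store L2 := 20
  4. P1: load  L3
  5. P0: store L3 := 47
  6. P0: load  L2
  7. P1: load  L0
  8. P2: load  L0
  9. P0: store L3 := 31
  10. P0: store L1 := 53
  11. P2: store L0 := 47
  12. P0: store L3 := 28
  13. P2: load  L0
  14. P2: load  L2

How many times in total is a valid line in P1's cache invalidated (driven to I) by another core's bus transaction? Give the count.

invalidations = 3

1. P1: store L3 := 71  bus=[BusRdX]  L3: P0=I P1=M P2=I  mem[L3]=80
2. P2: store L3 := 64  bus=[BusRdX,Flush]  L3: P0=I P1=I P2=M  mem[L3]=71
3. P1: store L2 := 20  bus=[BusRdX]  L2: P0=I P1=M P2=I  mem[L2]=70
4. P1: load  L3  bus=[BusRd,Flush]  L3: P0=I P1=S P2=S  mem[L3]=64
5. P0: store L3 := 47  bus=[BusRdX]  L3: P0=M P1=I P2=I  mem[L3]=64
6. P0: load  L2  bus=[BusRd,Flush]  L2: P0=S P1=S P2=I  mem[L2]=20
7. P1: load  L0  bus=[BusRd]  L0: P0=I P1=S P2=I  mem[L0]=70
8. P2: load  L0  bus=[BusRd]  L0: P0=I P1=S P2=S  mem[L0]=70
9. P0: store L3 := 31  bus=[-]  L3: P0=M P1=I P2=I  mem[L3]=64
10. P0: store L1 := 53  bus=[BusRdX]  L1: P0=M P1=I P2=I  mem[L1]=20
11. P2: store L0 := 47  bus=[BusRdX]  L0: P0=I P1=I P2=M  mem[L0]=70
12. P0: store L3 := 28  bus=[-]  L3: P0=M P1=I P2=I  mem[L3]=64
13. P2: load  L0  bus=[-]  L0: P0=I P1=I P2=M  mem[L0]=70
14. P2: load  L2  bus=[BusRd]  L2: P0=S P1=S P2=S  mem[L2]=20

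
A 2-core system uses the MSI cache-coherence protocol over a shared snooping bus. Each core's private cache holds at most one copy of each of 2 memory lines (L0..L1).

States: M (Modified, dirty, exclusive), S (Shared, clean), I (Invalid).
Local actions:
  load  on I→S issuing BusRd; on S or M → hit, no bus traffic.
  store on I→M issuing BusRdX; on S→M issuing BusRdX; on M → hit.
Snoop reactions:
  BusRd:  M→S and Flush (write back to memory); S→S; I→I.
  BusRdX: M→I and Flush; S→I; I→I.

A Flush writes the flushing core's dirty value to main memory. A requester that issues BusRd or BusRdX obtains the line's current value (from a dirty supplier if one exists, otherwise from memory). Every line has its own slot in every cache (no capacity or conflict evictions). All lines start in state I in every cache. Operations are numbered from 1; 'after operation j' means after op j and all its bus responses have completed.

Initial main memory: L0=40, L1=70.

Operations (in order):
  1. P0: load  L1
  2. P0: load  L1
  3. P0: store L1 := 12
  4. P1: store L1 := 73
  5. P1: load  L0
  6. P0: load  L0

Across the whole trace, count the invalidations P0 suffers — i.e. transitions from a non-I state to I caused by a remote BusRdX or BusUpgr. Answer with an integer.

invalidations = 1

1. P0: load  L1  bus=[BusRd]  L1: P0=S P1=I  mem[L1]=70
2. P0: load  L1  bus=[-]  L1: P0=S P1=I  mem[L1]=70
3. P0: store L1 := 12  bus=[BusRdX]  L1: P0=M P1=I  mem[L1]=70
4. P1: store L1 := 73  bus=[BusRdX,Flush]  L1: P0=I P1=M  mem[L1]=12
5. P1: load  L0  bus=[BusRd]  L0: P0=I P1=S  mem[L0]=40
6. P0: load  L0  bus=[BusRd]  L0: P0=S P1=S  mem[L0]=40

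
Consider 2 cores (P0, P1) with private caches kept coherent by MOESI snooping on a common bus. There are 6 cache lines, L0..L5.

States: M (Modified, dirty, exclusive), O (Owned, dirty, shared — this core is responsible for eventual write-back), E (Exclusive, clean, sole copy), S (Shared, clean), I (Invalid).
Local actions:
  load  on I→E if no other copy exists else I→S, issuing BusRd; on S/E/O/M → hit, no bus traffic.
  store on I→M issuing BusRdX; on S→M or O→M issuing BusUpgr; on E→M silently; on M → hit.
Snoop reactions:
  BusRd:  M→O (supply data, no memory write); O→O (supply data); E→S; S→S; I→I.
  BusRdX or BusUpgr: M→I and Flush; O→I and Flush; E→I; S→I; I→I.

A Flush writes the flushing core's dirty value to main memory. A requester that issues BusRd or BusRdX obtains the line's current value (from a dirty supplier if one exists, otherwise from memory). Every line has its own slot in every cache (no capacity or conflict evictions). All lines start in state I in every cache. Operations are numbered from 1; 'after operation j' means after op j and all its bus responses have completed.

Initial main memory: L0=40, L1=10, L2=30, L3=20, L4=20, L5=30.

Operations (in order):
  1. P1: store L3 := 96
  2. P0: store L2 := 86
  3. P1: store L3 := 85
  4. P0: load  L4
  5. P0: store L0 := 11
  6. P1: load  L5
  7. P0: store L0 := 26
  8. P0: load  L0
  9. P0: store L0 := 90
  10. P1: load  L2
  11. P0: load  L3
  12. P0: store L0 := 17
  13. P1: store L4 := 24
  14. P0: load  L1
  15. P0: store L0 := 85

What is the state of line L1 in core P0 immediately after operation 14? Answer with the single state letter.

state = E

[1] P1: store L3 := 96 | P0:I, P1:M(96) | bus: BusRdX
[2] P0: store L2 := 86 | P0:M(86), P1:I | bus: BusRdX
[3] P1: store L3 := 85 | P0:I, P1:M(85) | bus: none
[4] P0: load  L4 | P0:E(20), P1:I | bus: BusRd
[5] P0: store L0 := 11 | P0:M(11), P1:I | bus: BusRdX
[6] P1: load  L5 | P0:I, P1:E(30) | bus: BusRd
[7] P0: store L0 := 26 | P0:M(26), P1:I | bus: none
[8] P0: load  L0 | P0:M(26), P1:I | bus: none
[9] P0: store L0 := 90 | P0:M(90), P1:I | bus: none
[10] P1: load  L2 | P0:O(86), P1:S(86) | bus: BusRd
[11] P0: load  L3 | P0:S(85), P1:O(85) | bus: BusRd
[12] P0: store L0 := 17 | P0:M(17), P1:I | bus: none
[13] P1: store L4 := 24 | P0:I, P1:M(24) | bus: BusRdX
[14] P0: load  L1 | P0:E(10), P1:I | bus: BusRd
[15] P0: store L0 := 85 | P0:M(85), P1:I | bus: none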